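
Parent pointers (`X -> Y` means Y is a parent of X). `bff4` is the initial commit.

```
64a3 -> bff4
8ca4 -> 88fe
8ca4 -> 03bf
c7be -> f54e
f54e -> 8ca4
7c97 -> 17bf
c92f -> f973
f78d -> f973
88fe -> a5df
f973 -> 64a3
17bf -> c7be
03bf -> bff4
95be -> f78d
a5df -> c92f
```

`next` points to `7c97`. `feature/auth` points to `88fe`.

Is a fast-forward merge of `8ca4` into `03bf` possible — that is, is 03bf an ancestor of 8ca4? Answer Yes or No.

A fast-forward from 03bf to 8ca4 is possible iff 03bf is an ancestor of 8ca4.
Ancestors of 8ca4: {03bf, 64a3, 88fe, 8ca4, a5df, bff4, c92f, f973}.
03bf is among them, so fast-forward is possible.

Yes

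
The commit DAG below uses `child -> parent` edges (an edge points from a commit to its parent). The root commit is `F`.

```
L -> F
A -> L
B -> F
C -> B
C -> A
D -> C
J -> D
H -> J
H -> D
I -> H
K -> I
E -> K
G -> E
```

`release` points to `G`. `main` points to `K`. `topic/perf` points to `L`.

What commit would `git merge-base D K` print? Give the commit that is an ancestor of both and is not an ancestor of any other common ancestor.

D

Ancestors of D: {A, B, C, D, F, L}.
Ancestors of K: {A, B, C, D, F, H, I, J, K, L}.
Common ancestors: {A, B, C, D, F, L}.
Among these, D is not an ancestor of any other common ancestor — it is the merge base.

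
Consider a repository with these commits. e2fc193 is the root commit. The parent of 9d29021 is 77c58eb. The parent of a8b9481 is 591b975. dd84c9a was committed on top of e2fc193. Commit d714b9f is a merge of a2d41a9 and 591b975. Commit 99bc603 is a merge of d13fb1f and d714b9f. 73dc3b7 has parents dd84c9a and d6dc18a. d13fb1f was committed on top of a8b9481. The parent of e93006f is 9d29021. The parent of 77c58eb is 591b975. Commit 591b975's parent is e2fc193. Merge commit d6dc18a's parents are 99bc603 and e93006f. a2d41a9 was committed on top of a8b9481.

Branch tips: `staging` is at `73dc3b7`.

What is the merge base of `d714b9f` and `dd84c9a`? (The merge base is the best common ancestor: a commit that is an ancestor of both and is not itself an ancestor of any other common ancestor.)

e2fc193

Ancestors of d714b9f: {591b975, a2d41a9, a8b9481, d714b9f, e2fc193}.
Ancestors of dd84c9a: {dd84c9a, e2fc193}.
Common ancestors: {e2fc193}.
The only common ancestor is e2fc193, so it is the merge base.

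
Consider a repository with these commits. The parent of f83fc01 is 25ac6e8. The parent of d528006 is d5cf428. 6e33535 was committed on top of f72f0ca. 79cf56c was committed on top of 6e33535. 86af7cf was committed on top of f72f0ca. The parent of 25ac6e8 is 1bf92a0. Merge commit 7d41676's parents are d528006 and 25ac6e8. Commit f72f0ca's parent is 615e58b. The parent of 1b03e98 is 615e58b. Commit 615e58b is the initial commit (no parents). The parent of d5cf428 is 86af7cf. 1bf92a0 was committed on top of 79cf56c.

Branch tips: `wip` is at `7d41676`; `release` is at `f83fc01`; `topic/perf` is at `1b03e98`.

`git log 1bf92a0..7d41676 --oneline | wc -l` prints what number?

Reachable from 7d41676: {1bf92a0, 25ac6e8, 615e58b, 6e33535, 79cf56c, 7d41676, 86af7cf, d528006, d5cf428, f72f0ca}.
Reachable from 1bf92a0: {1bf92a0, 615e58b, 6e33535, 79cf56c, f72f0ca}.
In 7d41676's history but not 1bf92a0's: {25ac6e8, 7d41676, 86af7cf, d528006, d5cf428} — 5 commits.

5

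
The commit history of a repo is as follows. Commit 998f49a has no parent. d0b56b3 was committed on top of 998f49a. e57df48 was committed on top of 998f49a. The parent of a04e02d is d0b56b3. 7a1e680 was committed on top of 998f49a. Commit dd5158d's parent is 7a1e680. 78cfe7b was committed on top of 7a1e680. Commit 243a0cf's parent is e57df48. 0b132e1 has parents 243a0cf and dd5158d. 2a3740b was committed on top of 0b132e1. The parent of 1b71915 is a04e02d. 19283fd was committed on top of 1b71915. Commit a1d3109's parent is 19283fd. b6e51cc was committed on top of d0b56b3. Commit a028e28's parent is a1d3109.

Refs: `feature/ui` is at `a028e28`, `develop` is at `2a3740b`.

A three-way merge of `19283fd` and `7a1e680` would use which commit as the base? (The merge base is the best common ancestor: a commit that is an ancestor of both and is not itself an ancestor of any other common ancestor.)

Ancestors of 19283fd: {19283fd, 1b71915, 998f49a, a04e02d, d0b56b3}.
Ancestors of 7a1e680: {7a1e680, 998f49a}.
Common ancestors: {998f49a}.
The only common ancestor is 998f49a, so it is the merge base.

998f49a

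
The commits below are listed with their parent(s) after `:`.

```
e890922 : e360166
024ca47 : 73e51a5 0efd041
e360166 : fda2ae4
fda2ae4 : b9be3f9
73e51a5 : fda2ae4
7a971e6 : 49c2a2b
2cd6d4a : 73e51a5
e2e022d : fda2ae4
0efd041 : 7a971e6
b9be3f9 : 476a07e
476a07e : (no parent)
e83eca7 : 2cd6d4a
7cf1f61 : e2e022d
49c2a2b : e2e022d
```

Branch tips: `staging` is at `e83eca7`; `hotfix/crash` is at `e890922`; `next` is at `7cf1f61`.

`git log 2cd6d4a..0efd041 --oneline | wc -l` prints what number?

4

Reachable from 0efd041: {0efd041, 476a07e, 49c2a2b, 7a971e6, b9be3f9, e2e022d, fda2ae4}.
Reachable from 2cd6d4a: {2cd6d4a, 476a07e, 73e51a5, b9be3f9, fda2ae4}.
In 0efd041's history but not 2cd6d4a's: {0efd041, 49c2a2b, 7a971e6, e2e022d} — 4 commits.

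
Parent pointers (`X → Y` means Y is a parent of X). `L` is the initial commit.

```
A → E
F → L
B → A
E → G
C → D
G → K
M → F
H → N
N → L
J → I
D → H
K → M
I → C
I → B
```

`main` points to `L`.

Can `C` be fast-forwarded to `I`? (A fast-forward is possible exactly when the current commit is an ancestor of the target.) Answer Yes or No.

A fast-forward from C to I is possible iff C is an ancestor of I.
Ancestors of I: {A, B, C, D, E, F, G, H, I, K, L, M, N}.
C is among them, so fast-forward is possible.

Yes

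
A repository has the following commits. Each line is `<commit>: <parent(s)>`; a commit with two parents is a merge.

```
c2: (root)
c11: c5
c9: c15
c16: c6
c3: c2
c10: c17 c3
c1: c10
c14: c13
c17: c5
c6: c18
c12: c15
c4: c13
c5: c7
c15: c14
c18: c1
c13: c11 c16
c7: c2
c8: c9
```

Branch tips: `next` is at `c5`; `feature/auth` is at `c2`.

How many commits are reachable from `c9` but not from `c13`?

Reachable from c9: {c1, c10, c11, c13, c14, c15, c16, c17, c18, c2, c3, c5, c6, c7, c9}.
Reachable from c13: {c1, c10, c11, c13, c16, c17, c18, c2, c3, c5, c6, c7}.
In c9's history but not c13's: {c14, c15, c9} — 3 commits.

3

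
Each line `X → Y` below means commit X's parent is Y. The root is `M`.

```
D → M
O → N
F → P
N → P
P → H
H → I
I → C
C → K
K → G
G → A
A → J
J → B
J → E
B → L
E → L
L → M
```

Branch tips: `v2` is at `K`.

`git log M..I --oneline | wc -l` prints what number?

9

Reachable from I: {A, B, C, E, G, I, J, K, L, M}.
Reachable from M: {M}.
In I's history but not M's: {A, B, C, E, G, I, J, K, L} — 9 commits.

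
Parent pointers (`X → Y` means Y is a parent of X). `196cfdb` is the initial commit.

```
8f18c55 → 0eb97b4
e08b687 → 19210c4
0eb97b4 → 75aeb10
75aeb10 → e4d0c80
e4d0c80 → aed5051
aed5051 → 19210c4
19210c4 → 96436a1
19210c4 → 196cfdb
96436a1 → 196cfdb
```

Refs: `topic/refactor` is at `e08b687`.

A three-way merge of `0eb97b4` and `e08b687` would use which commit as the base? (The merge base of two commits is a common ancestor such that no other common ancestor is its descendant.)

Ancestors of 0eb97b4: {0eb97b4, 19210c4, 196cfdb, 75aeb10, 96436a1, aed5051, e4d0c80}.
Ancestors of e08b687: {19210c4, 196cfdb, 96436a1, e08b687}.
Common ancestors: {19210c4, 196cfdb, 96436a1}.
Among these, 19210c4 is not an ancestor of any other common ancestor — it is the merge base.

19210c4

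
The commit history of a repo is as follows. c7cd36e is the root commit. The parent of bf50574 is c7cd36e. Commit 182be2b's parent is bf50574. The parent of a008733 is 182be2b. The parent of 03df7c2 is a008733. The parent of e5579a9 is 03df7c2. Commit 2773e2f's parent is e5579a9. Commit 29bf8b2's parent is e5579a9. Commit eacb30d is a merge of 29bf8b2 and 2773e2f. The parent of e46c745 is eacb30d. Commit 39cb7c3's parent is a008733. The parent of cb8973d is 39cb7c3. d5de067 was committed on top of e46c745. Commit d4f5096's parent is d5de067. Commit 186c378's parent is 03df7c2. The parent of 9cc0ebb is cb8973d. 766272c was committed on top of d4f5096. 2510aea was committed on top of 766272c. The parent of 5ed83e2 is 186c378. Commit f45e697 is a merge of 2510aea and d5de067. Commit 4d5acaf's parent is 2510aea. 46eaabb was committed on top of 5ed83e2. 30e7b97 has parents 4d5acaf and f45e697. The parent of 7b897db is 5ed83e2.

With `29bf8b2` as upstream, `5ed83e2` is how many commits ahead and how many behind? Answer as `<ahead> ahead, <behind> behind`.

2 ahead, 2 behind

Reachable from 5ed83e2: {03df7c2, 182be2b, 186c378, 5ed83e2, a008733, bf50574, c7cd36e}.
Reachable from 29bf8b2: {03df7c2, 182be2b, 29bf8b2, a008733, bf50574, c7cd36e, e5579a9}.
Only in 5ed83e2's history (ahead): {186c378, 5ed83e2} — 2.
Only in 29bf8b2's history (behind): {29bf8b2, e5579a9} — 2.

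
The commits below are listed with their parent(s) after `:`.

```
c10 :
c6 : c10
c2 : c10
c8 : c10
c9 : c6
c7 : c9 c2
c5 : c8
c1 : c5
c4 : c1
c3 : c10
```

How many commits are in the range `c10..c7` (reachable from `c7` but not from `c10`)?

Reachable from c7: {c10, c2, c6, c7, c9}.
Reachable from c10: {c10}.
In c7's history but not c10's: {c2, c6, c7, c9} — 4 commits.

4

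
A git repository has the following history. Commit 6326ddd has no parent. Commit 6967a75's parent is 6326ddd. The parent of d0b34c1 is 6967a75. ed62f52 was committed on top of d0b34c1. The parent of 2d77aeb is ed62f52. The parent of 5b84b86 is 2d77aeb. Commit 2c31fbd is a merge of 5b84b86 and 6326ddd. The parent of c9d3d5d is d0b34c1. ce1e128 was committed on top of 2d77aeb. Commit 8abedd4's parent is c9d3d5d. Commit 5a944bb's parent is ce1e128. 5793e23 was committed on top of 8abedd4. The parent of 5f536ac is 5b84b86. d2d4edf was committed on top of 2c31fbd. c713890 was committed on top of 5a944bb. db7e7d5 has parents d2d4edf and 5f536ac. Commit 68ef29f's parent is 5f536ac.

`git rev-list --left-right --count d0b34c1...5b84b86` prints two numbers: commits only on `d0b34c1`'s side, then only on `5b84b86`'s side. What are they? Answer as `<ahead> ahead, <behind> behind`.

0 ahead, 3 behind

Reachable from d0b34c1: {6326ddd, 6967a75, d0b34c1}.
Reachable from 5b84b86: {2d77aeb, 5b84b86, 6326ddd, 6967a75, d0b34c1, ed62f52}.
Only in d0b34c1's history (ahead): {} — 0.
Only in 5b84b86's history (behind): {2d77aeb, 5b84b86, ed62f52} — 3.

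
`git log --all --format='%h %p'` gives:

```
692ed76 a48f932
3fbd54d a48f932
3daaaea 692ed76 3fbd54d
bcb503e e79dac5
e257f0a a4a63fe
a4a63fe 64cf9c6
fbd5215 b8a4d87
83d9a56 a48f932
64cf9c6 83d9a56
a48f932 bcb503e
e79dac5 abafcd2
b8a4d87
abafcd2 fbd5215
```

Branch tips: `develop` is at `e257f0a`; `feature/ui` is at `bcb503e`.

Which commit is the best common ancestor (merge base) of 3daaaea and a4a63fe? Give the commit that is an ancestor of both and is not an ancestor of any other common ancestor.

Ancestors of 3daaaea: {3daaaea, 3fbd54d, 692ed76, a48f932, abafcd2, b8a4d87, bcb503e, e79dac5, fbd5215}.
Ancestors of a4a63fe: {64cf9c6, 83d9a56, a48f932, a4a63fe, abafcd2, b8a4d87, bcb503e, e79dac5, fbd5215}.
Common ancestors: {a48f932, abafcd2, b8a4d87, bcb503e, e79dac5, fbd5215}.
Among these, a48f932 is not an ancestor of any other common ancestor — it is the merge base.

a48f932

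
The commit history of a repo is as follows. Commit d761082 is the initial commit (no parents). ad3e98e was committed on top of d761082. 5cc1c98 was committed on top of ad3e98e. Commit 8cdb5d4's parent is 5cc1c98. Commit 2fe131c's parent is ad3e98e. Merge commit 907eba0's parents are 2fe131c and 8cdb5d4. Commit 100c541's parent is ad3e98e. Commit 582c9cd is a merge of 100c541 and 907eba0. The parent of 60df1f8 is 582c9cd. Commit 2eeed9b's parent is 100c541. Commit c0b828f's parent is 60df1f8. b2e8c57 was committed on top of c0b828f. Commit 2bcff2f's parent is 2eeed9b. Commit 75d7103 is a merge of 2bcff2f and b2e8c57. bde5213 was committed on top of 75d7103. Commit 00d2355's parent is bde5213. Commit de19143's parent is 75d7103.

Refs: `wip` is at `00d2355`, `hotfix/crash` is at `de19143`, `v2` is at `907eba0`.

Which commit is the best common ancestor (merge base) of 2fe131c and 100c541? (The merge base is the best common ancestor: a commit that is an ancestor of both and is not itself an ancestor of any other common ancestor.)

ad3e98e

Ancestors of 2fe131c: {2fe131c, ad3e98e, d761082}.
Ancestors of 100c541: {100c541, ad3e98e, d761082}.
Common ancestors: {ad3e98e, d761082}.
Among these, ad3e98e is not an ancestor of any other common ancestor — it is the merge base.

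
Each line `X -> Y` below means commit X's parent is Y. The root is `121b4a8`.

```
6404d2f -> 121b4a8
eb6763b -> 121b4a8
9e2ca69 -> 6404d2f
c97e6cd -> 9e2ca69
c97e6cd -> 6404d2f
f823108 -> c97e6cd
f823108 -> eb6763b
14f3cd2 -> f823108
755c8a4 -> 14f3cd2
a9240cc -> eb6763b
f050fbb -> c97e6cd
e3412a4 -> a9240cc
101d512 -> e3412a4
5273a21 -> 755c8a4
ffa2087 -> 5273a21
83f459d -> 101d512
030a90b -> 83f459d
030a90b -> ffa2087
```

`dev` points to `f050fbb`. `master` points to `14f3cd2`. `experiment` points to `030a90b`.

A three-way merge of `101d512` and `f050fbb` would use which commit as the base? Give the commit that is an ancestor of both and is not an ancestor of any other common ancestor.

121b4a8

Ancestors of 101d512: {101d512, 121b4a8, a9240cc, e3412a4, eb6763b}.
Ancestors of f050fbb: {121b4a8, 6404d2f, 9e2ca69, c97e6cd, f050fbb}.
Common ancestors: {121b4a8}.
The only common ancestor is 121b4a8, so it is the merge base.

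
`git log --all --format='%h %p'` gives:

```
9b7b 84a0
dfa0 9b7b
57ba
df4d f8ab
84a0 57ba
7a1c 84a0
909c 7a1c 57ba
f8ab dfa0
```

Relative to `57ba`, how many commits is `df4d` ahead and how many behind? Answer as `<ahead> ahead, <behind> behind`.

Reachable from df4d: {57ba, 84a0, 9b7b, df4d, dfa0, f8ab}.
Reachable from 57ba: {57ba}.
Only in df4d's history (ahead): {84a0, 9b7b, df4d, dfa0, f8ab} — 5.
Only in 57ba's history (behind): {} — 0.

5 ahead, 0 behind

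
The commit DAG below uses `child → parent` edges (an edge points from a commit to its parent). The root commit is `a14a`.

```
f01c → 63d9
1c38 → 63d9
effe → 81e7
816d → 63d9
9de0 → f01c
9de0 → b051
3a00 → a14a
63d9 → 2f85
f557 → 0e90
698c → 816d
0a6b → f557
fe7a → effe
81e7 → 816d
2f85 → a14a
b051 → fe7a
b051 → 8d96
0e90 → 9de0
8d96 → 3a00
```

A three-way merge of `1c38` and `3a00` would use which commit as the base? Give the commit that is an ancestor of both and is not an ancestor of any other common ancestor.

Ancestors of 1c38: {1c38, 2f85, 63d9, a14a}.
Ancestors of 3a00: {3a00, a14a}.
Common ancestors: {a14a}.
The only common ancestor is a14a, so it is the merge base.

a14a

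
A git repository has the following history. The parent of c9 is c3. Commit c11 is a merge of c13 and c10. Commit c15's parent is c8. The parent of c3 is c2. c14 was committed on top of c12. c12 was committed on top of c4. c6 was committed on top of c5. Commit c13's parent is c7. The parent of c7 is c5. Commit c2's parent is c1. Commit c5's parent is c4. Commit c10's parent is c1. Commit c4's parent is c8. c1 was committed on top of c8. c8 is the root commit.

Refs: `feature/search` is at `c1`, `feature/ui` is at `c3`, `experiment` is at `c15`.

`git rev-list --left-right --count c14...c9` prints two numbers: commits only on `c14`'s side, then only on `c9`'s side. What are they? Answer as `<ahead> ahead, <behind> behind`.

3 ahead, 4 behind

Reachable from c14: {c12, c14, c4, c8}.
Reachable from c9: {c1, c2, c3, c8, c9}.
Only in c14's history (ahead): {c12, c14, c4} — 3.
Only in c9's history (behind): {c1, c2, c3, c9} — 4.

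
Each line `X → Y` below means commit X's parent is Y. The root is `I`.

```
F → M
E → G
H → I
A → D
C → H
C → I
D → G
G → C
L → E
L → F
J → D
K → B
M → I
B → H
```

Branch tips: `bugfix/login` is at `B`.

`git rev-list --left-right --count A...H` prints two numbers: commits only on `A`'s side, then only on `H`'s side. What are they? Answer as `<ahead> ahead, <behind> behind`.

Reachable from A: {A, C, D, G, H, I}.
Reachable from H: {H, I}.
Only in A's history (ahead): {A, C, D, G} — 4.
Only in H's history (behind): {} — 0.

4 ahead, 0 behind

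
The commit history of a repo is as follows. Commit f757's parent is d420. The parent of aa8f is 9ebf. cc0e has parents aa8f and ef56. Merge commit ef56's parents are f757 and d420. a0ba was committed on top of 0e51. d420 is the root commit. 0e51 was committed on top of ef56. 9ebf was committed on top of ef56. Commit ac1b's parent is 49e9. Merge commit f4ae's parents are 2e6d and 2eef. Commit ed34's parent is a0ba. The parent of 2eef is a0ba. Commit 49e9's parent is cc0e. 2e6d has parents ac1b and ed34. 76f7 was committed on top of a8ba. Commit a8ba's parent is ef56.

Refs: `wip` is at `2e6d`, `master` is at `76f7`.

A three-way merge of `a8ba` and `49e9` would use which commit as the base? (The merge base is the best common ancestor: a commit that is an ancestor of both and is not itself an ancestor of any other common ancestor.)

ef56

Ancestors of a8ba: {a8ba, d420, ef56, f757}.
Ancestors of 49e9: {49e9, 9ebf, aa8f, cc0e, d420, ef56, f757}.
Common ancestors: {d420, ef56, f757}.
Among these, ef56 is not an ancestor of any other common ancestor — it is the merge base.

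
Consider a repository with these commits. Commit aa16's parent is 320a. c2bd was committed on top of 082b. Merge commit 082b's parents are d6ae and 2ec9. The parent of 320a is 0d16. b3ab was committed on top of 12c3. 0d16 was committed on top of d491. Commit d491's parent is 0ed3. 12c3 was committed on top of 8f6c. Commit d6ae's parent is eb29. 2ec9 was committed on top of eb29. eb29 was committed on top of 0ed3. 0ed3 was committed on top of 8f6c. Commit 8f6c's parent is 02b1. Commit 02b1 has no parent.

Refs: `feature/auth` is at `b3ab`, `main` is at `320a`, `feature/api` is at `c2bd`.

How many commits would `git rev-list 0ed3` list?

3

Walking parent pointers from 0ed3: reachable set = {02b1, 0ed3, 8f6c}.
That is 3 commits.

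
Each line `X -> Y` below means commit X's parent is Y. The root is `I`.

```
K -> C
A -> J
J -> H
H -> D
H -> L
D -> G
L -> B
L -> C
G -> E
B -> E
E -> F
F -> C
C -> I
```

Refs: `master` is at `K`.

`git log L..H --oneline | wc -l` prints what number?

3

Reachable from H: {B, C, D, E, F, G, H, I, L}.
Reachable from L: {B, C, E, F, I, L}.
In H's history but not L's: {D, G, H} — 3 commits.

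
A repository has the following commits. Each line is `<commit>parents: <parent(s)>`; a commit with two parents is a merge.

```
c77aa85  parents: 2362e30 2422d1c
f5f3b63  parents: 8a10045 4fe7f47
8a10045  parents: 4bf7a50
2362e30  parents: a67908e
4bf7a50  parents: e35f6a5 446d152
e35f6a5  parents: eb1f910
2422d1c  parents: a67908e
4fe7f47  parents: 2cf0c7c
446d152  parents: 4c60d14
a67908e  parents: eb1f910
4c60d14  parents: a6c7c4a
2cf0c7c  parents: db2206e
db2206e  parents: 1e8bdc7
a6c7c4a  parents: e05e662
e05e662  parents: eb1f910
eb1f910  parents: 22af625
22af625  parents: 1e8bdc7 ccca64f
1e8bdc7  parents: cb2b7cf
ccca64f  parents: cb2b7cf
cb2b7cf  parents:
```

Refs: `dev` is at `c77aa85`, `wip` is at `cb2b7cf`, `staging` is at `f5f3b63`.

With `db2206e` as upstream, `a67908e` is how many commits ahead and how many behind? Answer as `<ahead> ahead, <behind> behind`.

Reachable from a67908e: {1e8bdc7, 22af625, a67908e, cb2b7cf, ccca64f, eb1f910}.
Reachable from db2206e: {1e8bdc7, cb2b7cf, db2206e}.
Only in a67908e's history (ahead): {22af625, a67908e, ccca64f, eb1f910} — 4.
Only in db2206e's history (behind): {db2206e} — 1.

4 ahead, 1 behind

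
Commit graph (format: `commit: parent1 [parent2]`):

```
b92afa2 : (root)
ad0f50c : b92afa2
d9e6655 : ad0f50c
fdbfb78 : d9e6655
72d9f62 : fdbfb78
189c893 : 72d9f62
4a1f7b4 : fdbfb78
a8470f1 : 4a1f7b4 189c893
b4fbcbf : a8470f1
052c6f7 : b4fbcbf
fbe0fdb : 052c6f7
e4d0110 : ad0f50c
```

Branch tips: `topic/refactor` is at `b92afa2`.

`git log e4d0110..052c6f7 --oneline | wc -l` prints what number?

8

Reachable from 052c6f7: {052c6f7, 189c893, 4a1f7b4, 72d9f62, a8470f1, ad0f50c, b4fbcbf, b92afa2, d9e6655, fdbfb78}.
Reachable from e4d0110: {ad0f50c, b92afa2, e4d0110}.
In 052c6f7's history but not e4d0110's: {052c6f7, 189c893, 4a1f7b4, 72d9f62, a8470f1, b4fbcbf, d9e6655, fdbfb78} — 8 commits.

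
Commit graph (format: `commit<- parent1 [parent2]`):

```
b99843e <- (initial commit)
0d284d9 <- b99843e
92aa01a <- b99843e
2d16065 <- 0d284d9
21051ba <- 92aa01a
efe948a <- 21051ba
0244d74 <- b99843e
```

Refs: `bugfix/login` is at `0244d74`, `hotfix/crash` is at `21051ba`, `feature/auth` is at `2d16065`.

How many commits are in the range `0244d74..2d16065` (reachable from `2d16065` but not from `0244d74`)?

2

Reachable from 2d16065: {0d284d9, 2d16065, b99843e}.
Reachable from 0244d74: {0244d74, b99843e}.
In 2d16065's history but not 0244d74's: {0d284d9, 2d16065} — 2 commits.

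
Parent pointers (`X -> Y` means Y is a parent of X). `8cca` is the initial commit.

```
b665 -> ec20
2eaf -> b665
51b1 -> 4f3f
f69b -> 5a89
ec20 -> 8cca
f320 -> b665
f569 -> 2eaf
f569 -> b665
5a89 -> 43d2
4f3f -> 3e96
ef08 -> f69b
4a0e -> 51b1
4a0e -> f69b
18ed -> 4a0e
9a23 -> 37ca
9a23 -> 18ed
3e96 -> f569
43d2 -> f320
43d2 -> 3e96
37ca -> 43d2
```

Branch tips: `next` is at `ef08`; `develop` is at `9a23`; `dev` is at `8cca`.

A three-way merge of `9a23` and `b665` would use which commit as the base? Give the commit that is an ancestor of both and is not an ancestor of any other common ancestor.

Ancestors of 9a23: {18ed, 2eaf, 37ca, 3e96, 43d2, 4a0e, 4f3f, 51b1, 5a89, 8cca, 9a23, b665, ec20, f320, f569, f69b}.
Ancestors of b665: {8cca, b665, ec20}.
Common ancestors: {8cca, b665, ec20}.
Among these, b665 is not an ancestor of any other common ancestor — it is the merge base.

b665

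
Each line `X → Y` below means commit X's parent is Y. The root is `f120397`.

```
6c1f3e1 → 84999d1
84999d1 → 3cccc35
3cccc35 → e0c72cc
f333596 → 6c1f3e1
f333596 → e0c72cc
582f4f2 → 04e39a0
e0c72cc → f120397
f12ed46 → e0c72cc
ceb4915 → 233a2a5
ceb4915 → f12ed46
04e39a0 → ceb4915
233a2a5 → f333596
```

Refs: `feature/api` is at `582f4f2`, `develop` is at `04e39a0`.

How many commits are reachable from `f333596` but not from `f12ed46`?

4

Reachable from f333596: {3cccc35, 6c1f3e1, 84999d1, e0c72cc, f120397, f333596}.
Reachable from f12ed46: {e0c72cc, f120397, f12ed46}.
In f333596's history but not f12ed46's: {3cccc35, 6c1f3e1, 84999d1, f333596} — 4 commits.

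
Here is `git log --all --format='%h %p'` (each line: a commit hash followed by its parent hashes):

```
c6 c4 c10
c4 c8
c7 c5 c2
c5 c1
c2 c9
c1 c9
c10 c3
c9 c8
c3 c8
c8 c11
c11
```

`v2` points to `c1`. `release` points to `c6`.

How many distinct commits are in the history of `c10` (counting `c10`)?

4

Walking parent pointers from c10: reachable set = {c10, c11, c3, c8}.
That is 4 commits.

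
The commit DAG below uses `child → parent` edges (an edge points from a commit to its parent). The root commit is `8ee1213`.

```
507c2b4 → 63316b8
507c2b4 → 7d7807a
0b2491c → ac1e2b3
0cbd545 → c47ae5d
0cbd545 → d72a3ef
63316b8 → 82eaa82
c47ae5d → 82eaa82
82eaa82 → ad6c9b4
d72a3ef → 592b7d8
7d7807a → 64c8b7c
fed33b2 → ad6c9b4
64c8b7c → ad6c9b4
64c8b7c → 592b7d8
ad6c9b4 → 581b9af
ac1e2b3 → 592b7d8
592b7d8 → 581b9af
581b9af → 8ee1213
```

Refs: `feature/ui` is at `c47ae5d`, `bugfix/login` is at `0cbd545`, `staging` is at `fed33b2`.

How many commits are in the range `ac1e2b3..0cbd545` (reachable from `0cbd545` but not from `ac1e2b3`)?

Reachable from 0cbd545: {0cbd545, 581b9af, 592b7d8, 82eaa82, 8ee1213, ad6c9b4, c47ae5d, d72a3ef}.
Reachable from ac1e2b3: {581b9af, 592b7d8, 8ee1213, ac1e2b3}.
In 0cbd545's history but not ac1e2b3's: {0cbd545, 82eaa82, ad6c9b4, c47ae5d, d72a3ef} — 5 commits.

5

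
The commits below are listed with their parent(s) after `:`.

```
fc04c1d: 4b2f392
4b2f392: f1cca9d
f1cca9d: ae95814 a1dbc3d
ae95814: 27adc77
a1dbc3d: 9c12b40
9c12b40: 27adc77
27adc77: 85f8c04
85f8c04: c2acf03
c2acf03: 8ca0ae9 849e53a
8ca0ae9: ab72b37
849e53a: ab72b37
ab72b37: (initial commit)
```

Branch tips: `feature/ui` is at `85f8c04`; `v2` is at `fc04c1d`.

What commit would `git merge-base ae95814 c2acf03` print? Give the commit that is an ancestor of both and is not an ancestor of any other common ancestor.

Ancestors of ae95814: {27adc77, 849e53a, 85f8c04, 8ca0ae9, ab72b37, ae95814, c2acf03}.
Ancestors of c2acf03: {849e53a, 8ca0ae9, ab72b37, c2acf03}.
Common ancestors: {849e53a, 8ca0ae9, ab72b37, c2acf03}.
Among these, c2acf03 is not an ancestor of any other common ancestor — it is the merge base.

c2acf03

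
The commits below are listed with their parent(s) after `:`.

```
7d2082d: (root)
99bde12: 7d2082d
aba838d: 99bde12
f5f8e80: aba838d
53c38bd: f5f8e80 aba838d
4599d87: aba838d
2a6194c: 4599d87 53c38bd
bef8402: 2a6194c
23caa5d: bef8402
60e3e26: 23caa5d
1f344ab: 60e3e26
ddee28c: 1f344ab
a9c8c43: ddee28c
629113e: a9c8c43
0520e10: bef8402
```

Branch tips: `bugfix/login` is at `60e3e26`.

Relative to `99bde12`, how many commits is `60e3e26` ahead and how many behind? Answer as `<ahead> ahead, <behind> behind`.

8 ahead, 0 behind

Reachable from 60e3e26: {23caa5d, 2a6194c, 4599d87, 53c38bd, 60e3e26, 7d2082d, 99bde12, aba838d, bef8402, f5f8e80}.
Reachable from 99bde12: {7d2082d, 99bde12}.
Only in 60e3e26's history (ahead): {23caa5d, 2a6194c, 4599d87, 53c38bd, 60e3e26, aba838d, bef8402, f5f8e80} — 8.
Only in 99bde12's history (behind): {} — 0.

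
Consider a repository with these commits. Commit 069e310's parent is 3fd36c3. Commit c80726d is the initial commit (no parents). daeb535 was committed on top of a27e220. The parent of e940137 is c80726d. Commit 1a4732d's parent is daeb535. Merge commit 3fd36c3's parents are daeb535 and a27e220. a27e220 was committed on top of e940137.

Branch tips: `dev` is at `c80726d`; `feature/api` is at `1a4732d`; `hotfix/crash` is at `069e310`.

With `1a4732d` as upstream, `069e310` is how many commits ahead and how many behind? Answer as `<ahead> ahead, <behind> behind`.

2 ahead, 1 behind

Reachable from 069e310: {069e310, 3fd36c3, a27e220, c80726d, daeb535, e940137}.
Reachable from 1a4732d: {1a4732d, a27e220, c80726d, daeb535, e940137}.
Only in 069e310's history (ahead): {069e310, 3fd36c3} — 2.
Only in 1a4732d's history (behind): {1a4732d} — 1.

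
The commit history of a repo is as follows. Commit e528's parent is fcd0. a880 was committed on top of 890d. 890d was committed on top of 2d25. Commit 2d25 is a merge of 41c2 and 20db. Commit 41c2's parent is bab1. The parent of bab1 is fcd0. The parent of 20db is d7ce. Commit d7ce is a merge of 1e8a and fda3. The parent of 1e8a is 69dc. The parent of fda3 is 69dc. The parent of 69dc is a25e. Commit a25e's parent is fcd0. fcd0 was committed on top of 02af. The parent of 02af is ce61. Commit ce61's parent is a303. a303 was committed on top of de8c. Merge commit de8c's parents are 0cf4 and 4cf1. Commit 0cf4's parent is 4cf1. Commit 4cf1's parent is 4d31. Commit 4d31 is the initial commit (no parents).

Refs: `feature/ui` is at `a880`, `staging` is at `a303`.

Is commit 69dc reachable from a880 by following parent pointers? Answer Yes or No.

Ancestors of a880 (commits reachable by following parents): {02af, 0cf4, 1e8a, 20db, 2d25, 41c2, 4cf1, 4d31, 69dc, 890d, a25e, a303, a880, bab1, ce61, d7ce, de8c, fcd0, fda3}.
69dc is in that set, so it is an ancestor of a880.

Yes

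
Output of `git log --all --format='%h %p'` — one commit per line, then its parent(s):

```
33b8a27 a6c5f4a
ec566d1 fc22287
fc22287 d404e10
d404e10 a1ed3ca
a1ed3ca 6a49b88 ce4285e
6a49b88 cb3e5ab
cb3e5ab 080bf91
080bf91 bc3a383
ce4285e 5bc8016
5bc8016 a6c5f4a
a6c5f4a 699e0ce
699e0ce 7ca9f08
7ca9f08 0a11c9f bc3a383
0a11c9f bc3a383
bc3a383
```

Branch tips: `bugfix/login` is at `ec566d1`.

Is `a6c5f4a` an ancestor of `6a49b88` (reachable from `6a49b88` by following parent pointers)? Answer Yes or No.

No

Ancestors of 6a49b88: {080bf91, 6a49b88, bc3a383, cb3e5ab}.
a6c5f4a is not in that set, so it is not an ancestor of 6a49b88.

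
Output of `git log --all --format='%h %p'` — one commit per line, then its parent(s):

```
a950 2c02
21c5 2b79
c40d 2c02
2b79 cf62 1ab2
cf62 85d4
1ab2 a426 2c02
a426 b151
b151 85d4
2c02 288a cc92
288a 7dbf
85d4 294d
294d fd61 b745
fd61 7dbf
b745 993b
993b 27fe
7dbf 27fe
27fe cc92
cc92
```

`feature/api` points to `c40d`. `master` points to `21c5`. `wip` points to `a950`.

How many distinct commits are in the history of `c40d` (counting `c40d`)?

6

Walking parent pointers from c40d: reachable set = {27fe, 288a, 2c02, 7dbf, c40d, cc92}.
That is 6 commits.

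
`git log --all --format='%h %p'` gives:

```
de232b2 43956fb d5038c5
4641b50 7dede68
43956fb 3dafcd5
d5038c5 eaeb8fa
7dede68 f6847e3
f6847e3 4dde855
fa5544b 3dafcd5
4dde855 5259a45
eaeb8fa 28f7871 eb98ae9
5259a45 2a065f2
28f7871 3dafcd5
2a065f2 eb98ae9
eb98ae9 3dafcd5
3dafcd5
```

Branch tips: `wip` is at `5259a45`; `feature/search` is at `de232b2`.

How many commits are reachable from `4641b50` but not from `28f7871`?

7

Reachable from 4641b50: {2a065f2, 3dafcd5, 4641b50, 4dde855, 5259a45, 7dede68, eb98ae9, f6847e3}.
Reachable from 28f7871: {28f7871, 3dafcd5}.
In 4641b50's history but not 28f7871's: {2a065f2, 4641b50, 4dde855, 5259a45, 7dede68, eb98ae9, f6847e3} — 7 commits.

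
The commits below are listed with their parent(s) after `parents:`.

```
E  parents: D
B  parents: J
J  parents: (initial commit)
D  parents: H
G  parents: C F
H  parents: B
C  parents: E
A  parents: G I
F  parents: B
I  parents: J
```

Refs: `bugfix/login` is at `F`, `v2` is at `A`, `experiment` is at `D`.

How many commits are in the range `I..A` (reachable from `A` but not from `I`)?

8

Reachable from A: {A, B, C, D, E, F, G, H, I, J}.
Reachable from I: {I, J}.
In A's history but not I's: {A, B, C, D, E, F, G, H} — 8 commits.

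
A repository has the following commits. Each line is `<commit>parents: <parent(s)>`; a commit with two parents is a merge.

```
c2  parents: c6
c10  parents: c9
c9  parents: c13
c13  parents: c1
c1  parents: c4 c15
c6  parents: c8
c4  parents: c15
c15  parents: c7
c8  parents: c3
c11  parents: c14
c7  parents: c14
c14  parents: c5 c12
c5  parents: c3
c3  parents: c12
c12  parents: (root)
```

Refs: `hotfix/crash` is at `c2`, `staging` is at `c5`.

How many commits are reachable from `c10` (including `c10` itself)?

Walking parent pointers from c10: reachable set = {c1, c10, c12, c13, c14, c15, c3, c4, c5, c7, c9}.
That is 11 commits.

11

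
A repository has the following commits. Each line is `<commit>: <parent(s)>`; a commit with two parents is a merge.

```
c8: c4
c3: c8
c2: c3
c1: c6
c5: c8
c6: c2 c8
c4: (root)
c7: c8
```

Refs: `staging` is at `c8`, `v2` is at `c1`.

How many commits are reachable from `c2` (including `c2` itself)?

Walking parent pointers from c2: reachable set = {c2, c3, c4, c8}.
That is 4 commits.

4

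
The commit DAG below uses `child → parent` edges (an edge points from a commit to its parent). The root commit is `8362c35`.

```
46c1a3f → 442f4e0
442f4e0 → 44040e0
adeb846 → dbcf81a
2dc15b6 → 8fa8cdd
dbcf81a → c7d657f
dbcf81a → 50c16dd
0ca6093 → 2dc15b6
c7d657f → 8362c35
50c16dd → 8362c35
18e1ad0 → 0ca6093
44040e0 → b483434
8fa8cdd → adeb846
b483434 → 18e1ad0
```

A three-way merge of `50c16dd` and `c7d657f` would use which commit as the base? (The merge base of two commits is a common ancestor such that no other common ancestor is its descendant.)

Ancestors of 50c16dd: {50c16dd, 8362c35}.
Ancestors of c7d657f: {8362c35, c7d657f}.
Common ancestors: {8362c35}.
The only common ancestor is 8362c35, so it is the merge base.

8362c35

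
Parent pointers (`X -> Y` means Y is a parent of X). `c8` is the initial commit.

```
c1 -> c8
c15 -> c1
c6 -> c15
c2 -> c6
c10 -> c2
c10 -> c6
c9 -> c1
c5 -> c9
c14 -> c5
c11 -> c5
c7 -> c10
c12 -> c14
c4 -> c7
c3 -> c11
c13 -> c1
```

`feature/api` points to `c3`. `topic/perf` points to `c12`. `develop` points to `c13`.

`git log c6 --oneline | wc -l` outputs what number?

Walking parent pointers from c6: reachable set = {c1, c15, c6, c8}.
That is 4 commits.

4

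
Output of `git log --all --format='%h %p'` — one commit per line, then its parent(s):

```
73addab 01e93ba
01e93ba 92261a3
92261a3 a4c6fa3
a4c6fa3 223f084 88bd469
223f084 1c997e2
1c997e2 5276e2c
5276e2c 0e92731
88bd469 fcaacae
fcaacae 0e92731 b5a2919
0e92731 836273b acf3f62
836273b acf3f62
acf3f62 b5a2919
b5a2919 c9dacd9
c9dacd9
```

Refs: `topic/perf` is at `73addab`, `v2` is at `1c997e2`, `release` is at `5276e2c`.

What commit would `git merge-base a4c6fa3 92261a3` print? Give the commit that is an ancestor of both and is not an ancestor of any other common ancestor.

a4c6fa3

Ancestors of a4c6fa3: {0e92731, 1c997e2, 223f084, 5276e2c, 836273b, 88bd469, a4c6fa3, acf3f62, b5a2919, c9dacd9, fcaacae}.
Ancestors of 92261a3: {0e92731, 1c997e2, 223f084, 5276e2c, 836273b, 88bd469, 92261a3, a4c6fa3, acf3f62, b5a2919, c9dacd9, fcaacae}.
Common ancestors: {0e92731, 1c997e2, 223f084, 5276e2c, 836273b, 88bd469, a4c6fa3, acf3f62, b5a2919, c9dacd9, fcaacae}.
Among these, a4c6fa3 is not an ancestor of any other common ancestor — it is the merge base.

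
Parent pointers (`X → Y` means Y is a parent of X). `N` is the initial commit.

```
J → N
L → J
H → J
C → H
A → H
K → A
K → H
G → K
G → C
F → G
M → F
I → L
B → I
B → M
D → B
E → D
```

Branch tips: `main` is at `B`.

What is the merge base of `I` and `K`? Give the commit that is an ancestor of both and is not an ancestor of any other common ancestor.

J

Ancestors of I: {I, J, L, N}.
Ancestors of K: {A, H, J, K, N}.
Common ancestors: {J, N}.
Among these, J is not an ancestor of any other common ancestor — it is the merge base.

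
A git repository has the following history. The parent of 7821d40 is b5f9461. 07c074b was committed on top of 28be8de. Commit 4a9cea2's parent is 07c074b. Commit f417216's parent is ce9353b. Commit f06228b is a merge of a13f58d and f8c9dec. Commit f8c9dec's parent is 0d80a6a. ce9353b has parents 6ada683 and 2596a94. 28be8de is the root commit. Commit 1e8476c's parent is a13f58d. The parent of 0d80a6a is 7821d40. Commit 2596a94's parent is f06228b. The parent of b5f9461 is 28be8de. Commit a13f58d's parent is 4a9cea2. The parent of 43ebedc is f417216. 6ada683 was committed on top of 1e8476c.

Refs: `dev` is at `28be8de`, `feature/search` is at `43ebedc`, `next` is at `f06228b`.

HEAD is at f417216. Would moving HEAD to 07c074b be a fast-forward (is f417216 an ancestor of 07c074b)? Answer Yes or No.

A fast-forward from f417216 to 07c074b is possible iff f417216 is an ancestor of 07c074b.
Ancestors of 07c074b: {07c074b, 28be8de}.
f417216 is not among them, so fast-forward is not possible.

No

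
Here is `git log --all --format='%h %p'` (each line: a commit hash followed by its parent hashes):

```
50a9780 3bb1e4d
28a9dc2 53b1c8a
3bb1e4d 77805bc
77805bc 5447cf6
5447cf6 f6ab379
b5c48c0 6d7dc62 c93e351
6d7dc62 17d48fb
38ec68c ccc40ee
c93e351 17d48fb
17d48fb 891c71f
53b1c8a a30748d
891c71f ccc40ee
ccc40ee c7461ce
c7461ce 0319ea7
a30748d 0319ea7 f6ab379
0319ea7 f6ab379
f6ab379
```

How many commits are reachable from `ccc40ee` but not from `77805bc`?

3

Reachable from ccc40ee: {0319ea7, c7461ce, ccc40ee, f6ab379}.
Reachable from 77805bc: {5447cf6, 77805bc, f6ab379}.
In ccc40ee's history but not 77805bc's: {0319ea7, c7461ce, ccc40ee} — 3 commits.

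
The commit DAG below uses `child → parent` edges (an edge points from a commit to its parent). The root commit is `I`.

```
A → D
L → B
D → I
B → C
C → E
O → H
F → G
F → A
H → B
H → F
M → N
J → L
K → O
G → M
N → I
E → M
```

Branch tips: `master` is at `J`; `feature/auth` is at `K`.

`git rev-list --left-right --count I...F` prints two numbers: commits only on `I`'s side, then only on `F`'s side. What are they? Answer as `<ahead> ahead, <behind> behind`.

Reachable from I: {I}.
Reachable from F: {A, D, F, G, I, M, N}.
Only in I's history (ahead): {} — 0.
Only in F's history (behind): {A, D, F, G, M, N} — 6.

0 ahead, 6 behind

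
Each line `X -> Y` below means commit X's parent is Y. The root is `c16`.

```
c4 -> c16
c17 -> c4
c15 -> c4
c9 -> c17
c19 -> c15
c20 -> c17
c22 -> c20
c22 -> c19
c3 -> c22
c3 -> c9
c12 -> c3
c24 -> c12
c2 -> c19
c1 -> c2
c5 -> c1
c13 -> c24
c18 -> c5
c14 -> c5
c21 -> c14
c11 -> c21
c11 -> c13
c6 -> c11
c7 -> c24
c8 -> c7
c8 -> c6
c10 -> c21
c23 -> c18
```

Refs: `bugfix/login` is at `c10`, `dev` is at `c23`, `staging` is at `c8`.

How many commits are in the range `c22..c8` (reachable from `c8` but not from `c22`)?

Reachable from c8: {c1, c11, c12, c13, c14, c15, c16, c17, c19, c2, c20, c21, c22, c24, c3, c4, c5, c6, c7, c8, c9}.
Reachable from c22: {c15, c16, c17, c19, c20, c22, c4}.
In c8's history but not c22's: {c1, c11, c12, c13, c14, c2, c21, c24, c3, c5, c6, c7, c8, c9} — 14 commits.

14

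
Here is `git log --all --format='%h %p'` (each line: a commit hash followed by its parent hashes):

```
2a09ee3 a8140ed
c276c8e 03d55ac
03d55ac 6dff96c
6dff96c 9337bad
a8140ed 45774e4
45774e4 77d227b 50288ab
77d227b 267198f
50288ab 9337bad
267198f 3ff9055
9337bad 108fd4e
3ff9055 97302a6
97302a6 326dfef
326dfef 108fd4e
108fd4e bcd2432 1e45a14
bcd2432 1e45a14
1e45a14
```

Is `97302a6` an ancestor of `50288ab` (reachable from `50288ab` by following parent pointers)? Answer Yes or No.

No

Ancestors of 50288ab: {108fd4e, 1e45a14, 50288ab, 9337bad, bcd2432}.
97302a6 is not in that set, so it is not an ancestor of 50288ab.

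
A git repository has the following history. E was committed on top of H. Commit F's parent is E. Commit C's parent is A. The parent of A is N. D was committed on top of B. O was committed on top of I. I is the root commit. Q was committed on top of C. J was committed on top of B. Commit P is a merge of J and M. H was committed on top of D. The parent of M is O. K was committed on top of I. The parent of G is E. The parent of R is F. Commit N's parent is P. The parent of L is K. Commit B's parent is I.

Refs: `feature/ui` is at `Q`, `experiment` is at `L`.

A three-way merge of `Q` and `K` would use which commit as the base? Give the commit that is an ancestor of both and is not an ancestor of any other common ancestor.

Ancestors of Q: {A, B, C, I, J, M, N, O, P, Q}.
Ancestors of K: {I, K}.
Common ancestors: {I}.
The only common ancestor is I, so it is the merge base.

I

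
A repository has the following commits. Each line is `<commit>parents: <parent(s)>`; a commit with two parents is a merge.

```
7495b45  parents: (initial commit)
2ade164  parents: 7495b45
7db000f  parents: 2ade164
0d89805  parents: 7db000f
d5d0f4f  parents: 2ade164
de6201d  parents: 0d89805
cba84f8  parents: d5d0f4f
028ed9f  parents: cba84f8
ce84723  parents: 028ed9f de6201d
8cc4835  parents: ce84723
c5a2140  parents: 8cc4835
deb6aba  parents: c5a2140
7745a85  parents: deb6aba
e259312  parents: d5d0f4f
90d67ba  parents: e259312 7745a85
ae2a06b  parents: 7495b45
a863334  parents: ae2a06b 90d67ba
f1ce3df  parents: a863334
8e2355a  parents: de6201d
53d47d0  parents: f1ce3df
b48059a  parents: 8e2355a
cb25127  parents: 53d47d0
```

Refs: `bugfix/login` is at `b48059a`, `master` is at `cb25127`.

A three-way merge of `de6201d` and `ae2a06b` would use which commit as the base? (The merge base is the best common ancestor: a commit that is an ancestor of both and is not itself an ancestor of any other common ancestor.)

Ancestors of de6201d: {0d89805, 2ade164, 7495b45, 7db000f, de6201d}.
Ancestors of ae2a06b: {7495b45, ae2a06b}.
Common ancestors: {7495b45}.
The only common ancestor is 7495b45, so it is the merge base.

7495b45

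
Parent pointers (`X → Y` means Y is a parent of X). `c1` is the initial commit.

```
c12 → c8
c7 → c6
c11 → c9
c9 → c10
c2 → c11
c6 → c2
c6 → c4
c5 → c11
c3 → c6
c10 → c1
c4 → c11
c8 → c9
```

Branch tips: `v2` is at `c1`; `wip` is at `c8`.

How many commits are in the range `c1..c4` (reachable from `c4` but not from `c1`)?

Reachable from c4: {c1, c10, c11, c4, c9}.
Reachable from c1: {c1}.
In c4's history but not c1's: {c10, c11, c4, c9} — 4 commits.

4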